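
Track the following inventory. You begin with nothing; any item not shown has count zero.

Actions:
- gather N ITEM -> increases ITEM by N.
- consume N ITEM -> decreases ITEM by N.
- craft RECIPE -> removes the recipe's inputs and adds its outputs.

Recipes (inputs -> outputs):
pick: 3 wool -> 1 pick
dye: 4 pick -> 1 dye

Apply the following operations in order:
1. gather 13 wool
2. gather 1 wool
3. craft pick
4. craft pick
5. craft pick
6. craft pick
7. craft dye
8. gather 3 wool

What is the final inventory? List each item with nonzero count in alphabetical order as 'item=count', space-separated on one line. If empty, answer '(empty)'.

After 1 (gather 13 wool): wool=13
After 2 (gather 1 wool): wool=14
After 3 (craft pick): pick=1 wool=11
After 4 (craft pick): pick=2 wool=8
After 5 (craft pick): pick=3 wool=5
After 6 (craft pick): pick=4 wool=2
After 7 (craft dye): dye=1 wool=2
After 8 (gather 3 wool): dye=1 wool=5

Answer: dye=1 wool=5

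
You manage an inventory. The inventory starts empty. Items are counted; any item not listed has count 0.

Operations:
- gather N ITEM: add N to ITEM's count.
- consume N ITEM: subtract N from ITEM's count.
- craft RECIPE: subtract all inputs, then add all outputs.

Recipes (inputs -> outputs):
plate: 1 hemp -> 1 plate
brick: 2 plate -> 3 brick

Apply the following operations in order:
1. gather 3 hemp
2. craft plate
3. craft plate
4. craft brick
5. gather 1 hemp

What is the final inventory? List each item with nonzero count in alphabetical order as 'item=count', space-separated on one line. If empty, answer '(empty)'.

Answer: brick=3 hemp=2

Derivation:
After 1 (gather 3 hemp): hemp=3
After 2 (craft plate): hemp=2 plate=1
After 3 (craft plate): hemp=1 plate=2
After 4 (craft brick): brick=3 hemp=1
After 5 (gather 1 hemp): brick=3 hemp=2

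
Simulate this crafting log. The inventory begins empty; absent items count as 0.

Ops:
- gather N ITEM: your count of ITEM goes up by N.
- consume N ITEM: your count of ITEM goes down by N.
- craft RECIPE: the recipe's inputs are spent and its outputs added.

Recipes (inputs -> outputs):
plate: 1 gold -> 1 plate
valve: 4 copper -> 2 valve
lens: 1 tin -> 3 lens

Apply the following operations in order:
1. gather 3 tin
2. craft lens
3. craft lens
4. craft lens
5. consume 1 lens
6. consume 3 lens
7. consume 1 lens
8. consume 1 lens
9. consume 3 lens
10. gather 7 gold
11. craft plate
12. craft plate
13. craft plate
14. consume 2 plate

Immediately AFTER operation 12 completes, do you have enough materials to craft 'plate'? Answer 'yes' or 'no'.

After 1 (gather 3 tin): tin=3
After 2 (craft lens): lens=3 tin=2
After 3 (craft lens): lens=6 tin=1
After 4 (craft lens): lens=9
After 5 (consume 1 lens): lens=8
After 6 (consume 3 lens): lens=5
After 7 (consume 1 lens): lens=4
After 8 (consume 1 lens): lens=3
After 9 (consume 3 lens): (empty)
After 10 (gather 7 gold): gold=7
After 11 (craft plate): gold=6 plate=1
After 12 (craft plate): gold=5 plate=2

Answer: yes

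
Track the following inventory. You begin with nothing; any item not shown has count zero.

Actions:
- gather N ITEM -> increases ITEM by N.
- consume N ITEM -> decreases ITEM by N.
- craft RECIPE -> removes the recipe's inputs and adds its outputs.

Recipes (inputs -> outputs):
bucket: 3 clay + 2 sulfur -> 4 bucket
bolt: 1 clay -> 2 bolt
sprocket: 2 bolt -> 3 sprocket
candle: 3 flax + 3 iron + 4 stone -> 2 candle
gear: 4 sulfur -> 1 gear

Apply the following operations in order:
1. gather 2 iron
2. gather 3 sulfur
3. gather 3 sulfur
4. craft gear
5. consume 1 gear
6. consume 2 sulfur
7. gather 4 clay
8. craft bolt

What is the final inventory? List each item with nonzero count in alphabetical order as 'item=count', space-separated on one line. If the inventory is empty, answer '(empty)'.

After 1 (gather 2 iron): iron=2
After 2 (gather 3 sulfur): iron=2 sulfur=3
After 3 (gather 3 sulfur): iron=2 sulfur=6
After 4 (craft gear): gear=1 iron=2 sulfur=2
After 5 (consume 1 gear): iron=2 sulfur=2
After 6 (consume 2 sulfur): iron=2
After 7 (gather 4 clay): clay=4 iron=2
After 8 (craft bolt): bolt=2 clay=3 iron=2

Answer: bolt=2 clay=3 iron=2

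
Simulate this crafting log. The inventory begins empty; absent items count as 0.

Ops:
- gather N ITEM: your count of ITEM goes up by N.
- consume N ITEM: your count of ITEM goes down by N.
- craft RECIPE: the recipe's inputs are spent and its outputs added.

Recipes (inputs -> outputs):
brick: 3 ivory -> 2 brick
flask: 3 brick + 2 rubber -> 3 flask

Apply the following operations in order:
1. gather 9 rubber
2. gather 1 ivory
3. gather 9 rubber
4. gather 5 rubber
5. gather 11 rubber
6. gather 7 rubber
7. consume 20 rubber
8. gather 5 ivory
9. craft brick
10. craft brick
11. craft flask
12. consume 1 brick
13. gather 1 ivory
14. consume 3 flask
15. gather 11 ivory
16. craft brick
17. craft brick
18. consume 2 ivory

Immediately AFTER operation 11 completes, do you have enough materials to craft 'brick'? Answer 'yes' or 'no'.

After 1 (gather 9 rubber): rubber=9
After 2 (gather 1 ivory): ivory=1 rubber=9
After 3 (gather 9 rubber): ivory=1 rubber=18
After 4 (gather 5 rubber): ivory=1 rubber=23
After 5 (gather 11 rubber): ivory=1 rubber=34
After 6 (gather 7 rubber): ivory=1 rubber=41
After 7 (consume 20 rubber): ivory=1 rubber=21
After 8 (gather 5 ivory): ivory=6 rubber=21
After 9 (craft brick): brick=2 ivory=3 rubber=21
After 10 (craft brick): brick=4 rubber=21
After 11 (craft flask): brick=1 flask=3 rubber=19

Answer: no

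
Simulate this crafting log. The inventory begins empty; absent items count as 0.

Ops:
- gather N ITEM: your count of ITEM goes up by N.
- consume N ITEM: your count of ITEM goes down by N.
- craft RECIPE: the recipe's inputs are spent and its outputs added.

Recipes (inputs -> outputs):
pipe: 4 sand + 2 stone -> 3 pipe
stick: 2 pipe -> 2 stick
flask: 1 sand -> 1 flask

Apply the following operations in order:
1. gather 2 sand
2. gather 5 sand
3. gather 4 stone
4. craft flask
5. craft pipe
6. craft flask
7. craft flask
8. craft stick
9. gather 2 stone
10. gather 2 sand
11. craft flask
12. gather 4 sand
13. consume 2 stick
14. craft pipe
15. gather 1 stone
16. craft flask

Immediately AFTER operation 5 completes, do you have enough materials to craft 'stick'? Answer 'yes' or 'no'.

Answer: yes

Derivation:
After 1 (gather 2 sand): sand=2
After 2 (gather 5 sand): sand=7
After 3 (gather 4 stone): sand=7 stone=4
After 4 (craft flask): flask=1 sand=6 stone=4
After 5 (craft pipe): flask=1 pipe=3 sand=2 stone=2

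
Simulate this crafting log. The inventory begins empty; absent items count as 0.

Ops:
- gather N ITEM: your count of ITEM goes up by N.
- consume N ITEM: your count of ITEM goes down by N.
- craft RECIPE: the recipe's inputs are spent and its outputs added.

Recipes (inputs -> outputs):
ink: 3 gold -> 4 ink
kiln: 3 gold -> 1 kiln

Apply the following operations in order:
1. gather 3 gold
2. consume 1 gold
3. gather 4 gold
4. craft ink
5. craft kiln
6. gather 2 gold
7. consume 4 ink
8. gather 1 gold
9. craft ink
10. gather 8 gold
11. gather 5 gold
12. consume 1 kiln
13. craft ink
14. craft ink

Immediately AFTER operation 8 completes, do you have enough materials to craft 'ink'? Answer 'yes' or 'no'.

After 1 (gather 3 gold): gold=3
After 2 (consume 1 gold): gold=2
After 3 (gather 4 gold): gold=6
After 4 (craft ink): gold=3 ink=4
After 5 (craft kiln): ink=4 kiln=1
After 6 (gather 2 gold): gold=2 ink=4 kiln=1
After 7 (consume 4 ink): gold=2 kiln=1
After 8 (gather 1 gold): gold=3 kiln=1

Answer: yes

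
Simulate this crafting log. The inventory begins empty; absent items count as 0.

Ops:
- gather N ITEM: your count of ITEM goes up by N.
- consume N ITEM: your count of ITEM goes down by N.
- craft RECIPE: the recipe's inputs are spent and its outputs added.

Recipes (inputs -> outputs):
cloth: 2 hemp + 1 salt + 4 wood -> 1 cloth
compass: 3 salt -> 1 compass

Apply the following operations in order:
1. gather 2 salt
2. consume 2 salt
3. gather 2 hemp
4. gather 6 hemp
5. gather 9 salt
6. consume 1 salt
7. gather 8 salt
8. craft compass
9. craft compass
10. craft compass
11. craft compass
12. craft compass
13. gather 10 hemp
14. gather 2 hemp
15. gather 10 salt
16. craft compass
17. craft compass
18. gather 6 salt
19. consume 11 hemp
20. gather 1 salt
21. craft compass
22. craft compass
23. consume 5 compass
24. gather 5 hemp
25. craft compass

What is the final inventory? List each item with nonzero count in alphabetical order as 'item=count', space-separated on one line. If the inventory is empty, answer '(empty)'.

After 1 (gather 2 salt): salt=2
After 2 (consume 2 salt): (empty)
After 3 (gather 2 hemp): hemp=2
After 4 (gather 6 hemp): hemp=8
After 5 (gather 9 salt): hemp=8 salt=9
After 6 (consume 1 salt): hemp=8 salt=8
After 7 (gather 8 salt): hemp=8 salt=16
After 8 (craft compass): compass=1 hemp=8 salt=13
After 9 (craft compass): compass=2 hemp=8 salt=10
After 10 (craft compass): compass=3 hemp=8 salt=7
After 11 (craft compass): compass=4 hemp=8 salt=4
After 12 (craft compass): compass=5 hemp=8 salt=1
After 13 (gather 10 hemp): compass=5 hemp=18 salt=1
After 14 (gather 2 hemp): compass=5 hemp=20 salt=1
After 15 (gather 10 salt): compass=5 hemp=20 salt=11
After 16 (craft compass): compass=6 hemp=20 salt=8
After 17 (craft compass): compass=7 hemp=20 salt=5
After 18 (gather 6 salt): compass=7 hemp=20 salt=11
After 19 (consume 11 hemp): compass=7 hemp=9 salt=11
After 20 (gather 1 salt): compass=7 hemp=9 salt=12
After 21 (craft compass): compass=8 hemp=9 salt=9
After 22 (craft compass): compass=9 hemp=9 salt=6
After 23 (consume 5 compass): compass=4 hemp=9 salt=6
After 24 (gather 5 hemp): compass=4 hemp=14 salt=6
After 25 (craft compass): compass=5 hemp=14 salt=3

Answer: compass=5 hemp=14 salt=3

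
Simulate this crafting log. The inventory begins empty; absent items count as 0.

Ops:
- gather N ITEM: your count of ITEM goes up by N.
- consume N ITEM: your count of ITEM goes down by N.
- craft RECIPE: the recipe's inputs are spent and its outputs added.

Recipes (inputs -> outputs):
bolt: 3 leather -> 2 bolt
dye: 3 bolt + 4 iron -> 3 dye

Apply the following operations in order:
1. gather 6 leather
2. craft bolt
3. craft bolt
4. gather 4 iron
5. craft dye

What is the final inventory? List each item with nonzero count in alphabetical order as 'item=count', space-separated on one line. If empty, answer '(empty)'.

After 1 (gather 6 leather): leather=6
After 2 (craft bolt): bolt=2 leather=3
After 3 (craft bolt): bolt=4
After 4 (gather 4 iron): bolt=4 iron=4
After 5 (craft dye): bolt=1 dye=3

Answer: bolt=1 dye=3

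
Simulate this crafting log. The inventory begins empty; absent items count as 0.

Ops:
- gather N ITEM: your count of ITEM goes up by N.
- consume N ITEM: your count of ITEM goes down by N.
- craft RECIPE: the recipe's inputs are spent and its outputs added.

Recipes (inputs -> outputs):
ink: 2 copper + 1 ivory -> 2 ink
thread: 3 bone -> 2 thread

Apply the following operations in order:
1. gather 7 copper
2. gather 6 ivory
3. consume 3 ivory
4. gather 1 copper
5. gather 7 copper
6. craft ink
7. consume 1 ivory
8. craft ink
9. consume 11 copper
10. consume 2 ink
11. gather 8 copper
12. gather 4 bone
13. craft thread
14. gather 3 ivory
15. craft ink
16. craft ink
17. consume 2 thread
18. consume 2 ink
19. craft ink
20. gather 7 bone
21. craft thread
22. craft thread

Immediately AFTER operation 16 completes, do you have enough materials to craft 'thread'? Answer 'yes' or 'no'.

After 1 (gather 7 copper): copper=7
After 2 (gather 6 ivory): copper=7 ivory=6
After 3 (consume 3 ivory): copper=7 ivory=3
After 4 (gather 1 copper): copper=8 ivory=3
After 5 (gather 7 copper): copper=15 ivory=3
After 6 (craft ink): copper=13 ink=2 ivory=2
After 7 (consume 1 ivory): copper=13 ink=2 ivory=1
After 8 (craft ink): copper=11 ink=4
After 9 (consume 11 copper): ink=4
After 10 (consume 2 ink): ink=2
After 11 (gather 8 copper): copper=8 ink=2
After 12 (gather 4 bone): bone=4 copper=8 ink=2
After 13 (craft thread): bone=1 copper=8 ink=2 thread=2
After 14 (gather 3 ivory): bone=1 copper=8 ink=2 ivory=3 thread=2
After 15 (craft ink): bone=1 copper=6 ink=4 ivory=2 thread=2
After 16 (craft ink): bone=1 copper=4 ink=6 ivory=1 thread=2

Answer: no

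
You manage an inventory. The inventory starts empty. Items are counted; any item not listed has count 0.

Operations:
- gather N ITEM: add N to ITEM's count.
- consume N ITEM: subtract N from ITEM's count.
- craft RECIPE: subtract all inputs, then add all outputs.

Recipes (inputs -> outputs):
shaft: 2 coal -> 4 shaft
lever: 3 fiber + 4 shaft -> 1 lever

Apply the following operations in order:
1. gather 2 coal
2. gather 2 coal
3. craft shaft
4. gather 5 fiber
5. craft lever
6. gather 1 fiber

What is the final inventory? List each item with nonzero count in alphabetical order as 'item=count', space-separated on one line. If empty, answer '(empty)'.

After 1 (gather 2 coal): coal=2
After 2 (gather 2 coal): coal=4
After 3 (craft shaft): coal=2 shaft=4
After 4 (gather 5 fiber): coal=2 fiber=5 shaft=4
After 5 (craft lever): coal=2 fiber=2 lever=1
After 6 (gather 1 fiber): coal=2 fiber=3 lever=1

Answer: coal=2 fiber=3 lever=1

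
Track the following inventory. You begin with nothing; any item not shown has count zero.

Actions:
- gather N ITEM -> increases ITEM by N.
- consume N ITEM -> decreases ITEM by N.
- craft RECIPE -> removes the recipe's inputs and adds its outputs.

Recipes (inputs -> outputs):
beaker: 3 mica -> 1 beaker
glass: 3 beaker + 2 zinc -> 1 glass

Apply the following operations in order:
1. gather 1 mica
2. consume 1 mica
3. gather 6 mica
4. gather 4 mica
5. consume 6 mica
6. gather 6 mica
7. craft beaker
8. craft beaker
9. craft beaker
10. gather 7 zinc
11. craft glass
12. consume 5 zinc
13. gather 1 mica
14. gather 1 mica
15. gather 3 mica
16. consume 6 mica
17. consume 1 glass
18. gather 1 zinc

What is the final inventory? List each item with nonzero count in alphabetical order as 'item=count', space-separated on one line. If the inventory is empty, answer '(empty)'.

Answer: zinc=1

Derivation:
After 1 (gather 1 mica): mica=1
After 2 (consume 1 mica): (empty)
After 3 (gather 6 mica): mica=6
After 4 (gather 4 mica): mica=10
After 5 (consume 6 mica): mica=4
After 6 (gather 6 mica): mica=10
After 7 (craft beaker): beaker=1 mica=7
After 8 (craft beaker): beaker=2 mica=4
After 9 (craft beaker): beaker=3 mica=1
After 10 (gather 7 zinc): beaker=3 mica=1 zinc=7
After 11 (craft glass): glass=1 mica=1 zinc=5
After 12 (consume 5 zinc): glass=1 mica=1
After 13 (gather 1 mica): glass=1 mica=2
After 14 (gather 1 mica): glass=1 mica=3
After 15 (gather 3 mica): glass=1 mica=6
After 16 (consume 6 mica): glass=1
After 17 (consume 1 glass): (empty)
After 18 (gather 1 zinc): zinc=1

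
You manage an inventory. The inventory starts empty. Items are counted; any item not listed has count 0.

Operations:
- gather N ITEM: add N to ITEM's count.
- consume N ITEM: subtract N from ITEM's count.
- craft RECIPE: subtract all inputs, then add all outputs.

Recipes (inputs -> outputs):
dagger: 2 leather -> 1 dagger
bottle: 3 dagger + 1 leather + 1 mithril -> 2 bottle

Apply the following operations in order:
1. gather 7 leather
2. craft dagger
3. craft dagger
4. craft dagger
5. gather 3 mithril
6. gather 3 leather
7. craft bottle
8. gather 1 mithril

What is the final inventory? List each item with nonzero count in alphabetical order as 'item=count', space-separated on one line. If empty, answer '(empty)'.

After 1 (gather 7 leather): leather=7
After 2 (craft dagger): dagger=1 leather=5
After 3 (craft dagger): dagger=2 leather=3
After 4 (craft dagger): dagger=3 leather=1
After 5 (gather 3 mithril): dagger=3 leather=1 mithril=3
After 6 (gather 3 leather): dagger=3 leather=4 mithril=3
After 7 (craft bottle): bottle=2 leather=3 mithril=2
After 8 (gather 1 mithril): bottle=2 leather=3 mithril=3

Answer: bottle=2 leather=3 mithril=3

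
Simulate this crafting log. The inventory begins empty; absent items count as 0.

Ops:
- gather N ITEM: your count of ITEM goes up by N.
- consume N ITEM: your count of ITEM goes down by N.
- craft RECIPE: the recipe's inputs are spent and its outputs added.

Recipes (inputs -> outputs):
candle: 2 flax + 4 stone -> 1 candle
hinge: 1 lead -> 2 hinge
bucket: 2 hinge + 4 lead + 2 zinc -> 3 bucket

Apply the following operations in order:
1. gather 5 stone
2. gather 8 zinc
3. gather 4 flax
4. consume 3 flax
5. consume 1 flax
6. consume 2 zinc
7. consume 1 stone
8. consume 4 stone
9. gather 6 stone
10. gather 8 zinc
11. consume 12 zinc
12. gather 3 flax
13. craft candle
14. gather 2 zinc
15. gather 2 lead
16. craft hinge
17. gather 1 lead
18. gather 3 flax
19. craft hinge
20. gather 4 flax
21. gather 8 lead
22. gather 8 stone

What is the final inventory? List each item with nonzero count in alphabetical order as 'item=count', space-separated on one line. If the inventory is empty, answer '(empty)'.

After 1 (gather 5 stone): stone=5
After 2 (gather 8 zinc): stone=5 zinc=8
After 3 (gather 4 flax): flax=4 stone=5 zinc=8
After 4 (consume 3 flax): flax=1 stone=5 zinc=8
After 5 (consume 1 flax): stone=5 zinc=8
After 6 (consume 2 zinc): stone=5 zinc=6
After 7 (consume 1 stone): stone=4 zinc=6
After 8 (consume 4 stone): zinc=6
After 9 (gather 6 stone): stone=6 zinc=6
After 10 (gather 8 zinc): stone=6 zinc=14
After 11 (consume 12 zinc): stone=6 zinc=2
After 12 (gather 3 flax): flax=3 stone=6 zinc=2
After 13 (craft candle): candle=1 flax=1 stone=2 zinc=2
After 14 (gather 2 zinc): candle=1 flax=1 stone=2 zinc=4
After 15 (gather 2 lead): candle=1 flax=1 lead=2 stone=2 zinc=4
After 16 (craft hinge): candle=1 flax=1 hinge=2 lead=1 stone=2 zinc=4
After 17 (gather 1 lead): candle=1 flax=1 hinge=2 lead=2 stone=2 zinc=4
After 18 (gather 3 flax): candle=1 flax=4 hinge=2 lead=2 stone=2 zinc=4
After 19 (craft hinge): candle=1 flax=4 hinge=4 lead=1 stone=2 zinc=4
After 20 (gather 4 flax): candle=1 flax=8 hinge=4 lead=1 stone=2 zinc=4
After 21 (gather 8 lead): candle=1 flax=8 hinge=4 lead=9 stone=2 zinc=4
After 22 (gather 8 stone): candle=1 flax=8 hinge=4 lead=9 stone=10 zinc=4

Answer: candle=1 flax=8 hinge=4 lead=9 stone=10 zinc=4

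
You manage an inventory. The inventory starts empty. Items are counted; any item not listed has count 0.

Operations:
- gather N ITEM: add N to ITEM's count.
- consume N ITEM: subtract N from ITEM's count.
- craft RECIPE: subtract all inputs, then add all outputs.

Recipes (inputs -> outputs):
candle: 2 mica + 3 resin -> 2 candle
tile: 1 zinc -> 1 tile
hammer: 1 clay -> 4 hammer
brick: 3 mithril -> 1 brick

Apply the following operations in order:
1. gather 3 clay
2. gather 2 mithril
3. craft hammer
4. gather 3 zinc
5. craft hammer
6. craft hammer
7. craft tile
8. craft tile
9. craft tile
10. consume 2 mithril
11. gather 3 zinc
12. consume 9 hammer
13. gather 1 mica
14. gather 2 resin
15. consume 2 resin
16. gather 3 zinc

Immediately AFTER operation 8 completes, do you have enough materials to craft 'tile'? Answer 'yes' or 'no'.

Answer: yes

Derivation:
After 1 (gather 3 clay): clay=3
After 2 (gather 2 mithril): clay=3 mithril=2
After 3 (craft hammer): clay=2 hammer=4 mithril=2
After 4 (gather 3 zinc): clay=2 hammer=4 mithril=2 zinc=3
After 5 (craft hammer): clay=1 hammer=8 mithril=2 zinc=3
After 6 (craft hammer): hammer=12 mithril=2 zinc=3
After 7 (craft tile): hammer=12 mithril=2 tile=1 zinc=2
After 8 (craft tile): hammer=12 mithril=2 tile=2 zinc=1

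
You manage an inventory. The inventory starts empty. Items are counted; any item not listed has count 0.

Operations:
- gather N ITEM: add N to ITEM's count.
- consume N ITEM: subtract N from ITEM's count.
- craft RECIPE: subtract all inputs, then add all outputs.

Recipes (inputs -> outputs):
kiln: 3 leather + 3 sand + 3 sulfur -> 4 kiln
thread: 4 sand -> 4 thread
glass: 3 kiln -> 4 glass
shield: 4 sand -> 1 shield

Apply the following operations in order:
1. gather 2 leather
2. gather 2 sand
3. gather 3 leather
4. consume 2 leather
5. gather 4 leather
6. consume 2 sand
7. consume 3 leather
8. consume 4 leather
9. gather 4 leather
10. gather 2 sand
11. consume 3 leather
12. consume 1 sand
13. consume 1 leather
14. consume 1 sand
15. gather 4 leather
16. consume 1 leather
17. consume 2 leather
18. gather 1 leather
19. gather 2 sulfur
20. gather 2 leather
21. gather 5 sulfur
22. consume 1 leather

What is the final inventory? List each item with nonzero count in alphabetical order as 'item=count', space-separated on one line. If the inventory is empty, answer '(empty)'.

Answer: leather=3 sulfur=7

Derivation:
After 1 (gather 2 leather): leather=2
After 2 (gather 2 sand): leather=2 sand=2
After 3 (gather 3 leather): leather=5 sand=2
After 4 (consume 2 leather): leather=3 sand=2
After 5 (gather 4 leather): leather=7 sand=2
After 6 (consume 2 sand): leather=7
After 7 (consume 3 leather): leather=4
After 8 (consume 4 leather): (empty)
After 9 (gather 4 leather): leather=4
After 10 (gather 2 sand): leather=4 sand=2
After 11 (consume 3 leather): leather=1 sand=2
After 12 (consume 1 sand): leather=1 sand=1
After 13 (consume 1 leather): sand=1
After 14 (consume 1 sand): (empty)
After 15 (gather 4 leather): leather=4
After 16 (consume 1 leather): leather=3
After 17 (consume 2 leather): leather=1
After 18 (gather 1 leather): leather=2
After 19 (gather 2 sulfur): leather=2 sulfur=2
After 20 (gather 2 leather): leather=4 sulfur=2
After 21 (gather 5 sulfur): leather=4 sulfur=7
After 22 (consume 1 leather): leather=3 sulfur=7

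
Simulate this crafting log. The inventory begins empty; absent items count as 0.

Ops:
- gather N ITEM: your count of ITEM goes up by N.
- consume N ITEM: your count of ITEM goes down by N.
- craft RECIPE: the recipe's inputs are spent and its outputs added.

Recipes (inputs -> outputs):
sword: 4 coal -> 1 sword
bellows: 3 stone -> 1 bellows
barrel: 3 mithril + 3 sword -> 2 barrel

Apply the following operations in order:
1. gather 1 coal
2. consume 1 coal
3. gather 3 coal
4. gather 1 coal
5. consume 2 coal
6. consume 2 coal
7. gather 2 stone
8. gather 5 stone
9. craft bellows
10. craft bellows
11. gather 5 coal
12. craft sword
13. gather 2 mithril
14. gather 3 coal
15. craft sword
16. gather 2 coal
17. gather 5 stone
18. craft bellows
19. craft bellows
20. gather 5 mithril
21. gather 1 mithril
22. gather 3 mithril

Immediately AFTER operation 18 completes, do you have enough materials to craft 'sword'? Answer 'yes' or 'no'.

After 1 (gather 1 coal): coal=1
After 2 (consume 1 coal): (empty)
After 3 (gather 3 coal): coal=3
After 4 (gather 1 coal): coal=4
After 5 (consume 2 coal): coal=2
After 6 (consume 2 coal): (empty)
After 7 (gather 2 stone): stone=2
After 8 (gather 5 stone): stone=7
After 9 (craft bellows): bellows=1 stone=4
After 10 (craft bellows): bellows=2 stone=1
After 11 (gather 5 coal): bellows=2 coal=5 stone=1
After 12 (craft sword): bellows=2 coal=1 stone=1 sword=1
After 13 (gather 2 mithril): bellows=2 coal=1 mithril=2 stone=1 sword=1
After 14 (gather 3 coal): bellows=2 coal=4 mithril=2 stone=1 sword=1
After 15 (craft sword): bellows=2 mithril=2 stone=1 sword=2
After 16 (gather 2 coal): bellows=2 coal=2 mithril=2 stone=1 sword=2
After 17 (gather 5 stone): bellows=2 coal=2 mithril=2 stone=6 sword=2
After 18 (craft bellows): bellows=3 coal=2 mithril=2 stone=3 sword=2

Answer: no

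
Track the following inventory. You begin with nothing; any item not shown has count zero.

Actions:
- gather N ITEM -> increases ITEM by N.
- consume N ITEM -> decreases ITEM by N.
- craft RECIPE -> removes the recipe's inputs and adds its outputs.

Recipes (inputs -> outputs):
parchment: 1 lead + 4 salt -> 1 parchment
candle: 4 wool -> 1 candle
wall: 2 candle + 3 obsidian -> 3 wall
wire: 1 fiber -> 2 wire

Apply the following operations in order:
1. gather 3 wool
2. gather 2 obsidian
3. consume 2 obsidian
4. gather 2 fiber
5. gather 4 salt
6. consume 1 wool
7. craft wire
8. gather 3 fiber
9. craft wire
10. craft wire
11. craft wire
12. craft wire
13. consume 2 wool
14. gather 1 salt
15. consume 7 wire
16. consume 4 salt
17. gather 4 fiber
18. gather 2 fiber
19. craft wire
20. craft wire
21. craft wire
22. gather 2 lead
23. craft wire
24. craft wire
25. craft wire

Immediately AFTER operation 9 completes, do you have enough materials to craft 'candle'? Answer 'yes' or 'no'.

Answer: no

Derivation:
After 1 (gather 3 wool): wool=3
After 2 (gather 2 obsidian): obsidian=2 wool=3
After 3 (consume 2 obsidian): wool=3
After 4 (gather 2 fiber): fiber=2 wool=3
After 5 (gather 4 salt): fiber=2 salt=4 wool=3
After 6 (consume 1 wool): fiber=2 salt=4 wool=2
After 7 (craft wire): fiber=1 salt=4 wire=2 wool=2
After 8 (gather 3 fiber): fiber=4 salt=4 wire=2 wool=2
After 9 (craft wire): fiber=3 salt=4 wire=4 wool=2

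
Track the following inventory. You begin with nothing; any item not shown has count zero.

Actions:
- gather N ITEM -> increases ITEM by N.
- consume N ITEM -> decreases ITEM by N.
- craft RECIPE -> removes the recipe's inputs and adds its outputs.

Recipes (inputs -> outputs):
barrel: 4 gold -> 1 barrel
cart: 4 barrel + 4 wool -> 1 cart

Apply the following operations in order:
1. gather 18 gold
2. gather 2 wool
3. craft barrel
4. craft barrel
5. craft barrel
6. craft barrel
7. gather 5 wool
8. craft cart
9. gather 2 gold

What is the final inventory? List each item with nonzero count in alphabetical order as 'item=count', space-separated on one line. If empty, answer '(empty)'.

After 1 (gather 18 gold): gold=18
After 2 (gather 2 wool): gold=18 wool=2
After 3 (craft barrel): barrel=1 gold=14 wool=2
After 4 (craft barrel): barrel=2 gold=10 wool=2
After 5 (craft barrel): barrel=3 gold=6 wool=2
After 6 (craft barrel): barrel=4 gold=2 wool=2
After 7 (gather 5 wool): barrel=4 gold=2 wool=7
After 8 (craft cart): cart=1 gold=2 wool=3
After 9 (gather 2 gold): cart=1 gold=4 wool=3

Answer: cart=1 gold=4 wool=3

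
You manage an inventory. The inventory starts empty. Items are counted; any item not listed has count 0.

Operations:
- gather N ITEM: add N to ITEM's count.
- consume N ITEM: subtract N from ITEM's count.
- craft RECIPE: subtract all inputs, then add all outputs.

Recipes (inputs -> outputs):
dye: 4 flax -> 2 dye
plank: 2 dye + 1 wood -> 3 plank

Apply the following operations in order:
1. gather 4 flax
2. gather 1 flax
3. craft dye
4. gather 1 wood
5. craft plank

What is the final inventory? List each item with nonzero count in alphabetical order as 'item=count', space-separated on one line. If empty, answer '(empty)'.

Answer: flax=1 plank=3

Derivation:
After 1 (gather 4 flax): flax=4
After 2 (gather 1 flax): flax=5
After 3 (craft dye): dye=2 flax=1
After 4 (gather 1 wood): dye=2 flax=1 wood=1
After 5 (craft plank): flax=1 plank=3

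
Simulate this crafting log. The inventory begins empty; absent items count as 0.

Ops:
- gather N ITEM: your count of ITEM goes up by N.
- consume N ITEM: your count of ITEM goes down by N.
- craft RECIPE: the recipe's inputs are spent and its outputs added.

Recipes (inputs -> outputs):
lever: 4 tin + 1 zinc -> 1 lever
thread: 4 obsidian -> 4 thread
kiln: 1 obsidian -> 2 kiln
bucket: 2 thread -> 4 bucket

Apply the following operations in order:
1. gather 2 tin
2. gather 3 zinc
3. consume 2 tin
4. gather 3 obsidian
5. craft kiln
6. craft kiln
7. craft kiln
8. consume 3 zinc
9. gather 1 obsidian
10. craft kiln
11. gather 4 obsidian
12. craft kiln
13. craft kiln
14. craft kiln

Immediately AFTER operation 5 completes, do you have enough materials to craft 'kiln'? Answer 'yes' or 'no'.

Answer: yes

Derivation:
After 1 (gather 2 tin): tin=2
After 2 (gather 3 zinc): tin=2 zinc=3
After 3 (consume 2 tin): zinc=3
After 4 (gather 3 obsidian): obsidian=3 zinc=3
After 5 (craft kiln): kiln=2 obsidian=2 zinc=3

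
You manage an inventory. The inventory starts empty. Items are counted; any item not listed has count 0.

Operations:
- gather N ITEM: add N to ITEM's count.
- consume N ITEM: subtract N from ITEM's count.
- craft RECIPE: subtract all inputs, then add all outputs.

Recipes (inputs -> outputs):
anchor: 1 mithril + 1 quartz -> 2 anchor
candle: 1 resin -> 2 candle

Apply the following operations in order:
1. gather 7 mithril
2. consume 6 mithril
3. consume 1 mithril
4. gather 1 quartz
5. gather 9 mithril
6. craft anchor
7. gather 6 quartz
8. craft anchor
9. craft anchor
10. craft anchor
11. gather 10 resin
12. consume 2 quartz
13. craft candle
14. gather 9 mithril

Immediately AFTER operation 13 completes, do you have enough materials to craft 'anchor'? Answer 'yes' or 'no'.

Answer: yes

Derivation:
After 1 (gather 7 mithril): mithril=7
After 2 (consume 6 mithril): mithril=1
After 3 (consume 1 mithril): (empty)
After 4 (gather 1 quartz): quartz=1
After 5 (gather 9 mithril): mithril=9 quartz=1
After 6 (craft anchor): anchor=2 mithril=8
After 7 (gather 6 quartz): anchor=2 mithril=8 quartz=6
After 8 (craft anchor): anchor=4 mithril=7 quartz=5
After 9 (craft anchor): anchor=6 mithril=6 quartz=4
After 10 (craft anchor): anchor=8 mithril=5 quartz=3
After 11 (gather 10 resin): anchor=8 mithril=5 quartz=3 resin=10
After 12 (consume 2 quartz): anchor=8 mithril=5 quartz=1 resin=10
After 13 (craft candle): anchor=8 candle=2 mithril=5 quartz=1 resin=9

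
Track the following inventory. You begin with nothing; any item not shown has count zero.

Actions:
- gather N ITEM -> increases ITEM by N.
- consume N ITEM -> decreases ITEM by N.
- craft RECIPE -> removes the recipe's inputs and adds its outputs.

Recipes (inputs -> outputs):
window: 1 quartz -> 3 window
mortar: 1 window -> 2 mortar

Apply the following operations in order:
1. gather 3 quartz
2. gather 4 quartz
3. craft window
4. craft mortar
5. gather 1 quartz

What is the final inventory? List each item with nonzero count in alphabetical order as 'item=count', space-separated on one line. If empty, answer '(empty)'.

After 1 (gather 3 quartz): quartz=3
After 2 (gather 4 quartz): quartz=7
After 3 (craft window): quartz=6 window=3
After 4 (craft mortar): mortar=2 quartz=6 window=2
After 5 (gather 1 quartz): mortar=2 quartz=7 window=2

Answer: mortar=2 quartz=7 window=2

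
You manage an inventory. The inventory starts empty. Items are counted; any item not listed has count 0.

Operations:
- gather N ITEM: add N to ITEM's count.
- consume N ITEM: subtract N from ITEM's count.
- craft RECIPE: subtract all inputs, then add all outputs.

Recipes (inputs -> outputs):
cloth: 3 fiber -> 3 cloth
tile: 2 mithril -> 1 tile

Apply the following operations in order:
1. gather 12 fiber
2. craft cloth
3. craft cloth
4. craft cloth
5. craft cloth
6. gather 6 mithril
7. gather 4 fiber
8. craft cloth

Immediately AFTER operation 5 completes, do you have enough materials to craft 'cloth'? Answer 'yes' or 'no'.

Answer: no

Derivation:
After 1 (gather 12 fiber): fiber=12
After 2 (craft cloth): cloth=3 fiber=9
After 3 (craft cloth): cloth=6 fiber=6
After 4 (craft cloth): cloth=9 fiber=3
After 5 (craft cloth): cloth=12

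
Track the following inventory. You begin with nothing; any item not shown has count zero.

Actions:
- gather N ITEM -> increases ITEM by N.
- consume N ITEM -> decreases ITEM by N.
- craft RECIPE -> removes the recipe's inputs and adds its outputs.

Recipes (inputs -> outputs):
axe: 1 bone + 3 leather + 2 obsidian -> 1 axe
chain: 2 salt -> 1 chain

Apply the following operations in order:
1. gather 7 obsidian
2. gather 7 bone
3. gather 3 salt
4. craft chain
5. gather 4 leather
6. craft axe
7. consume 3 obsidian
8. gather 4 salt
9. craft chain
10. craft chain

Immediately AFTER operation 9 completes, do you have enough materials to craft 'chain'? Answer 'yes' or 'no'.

After 1 (gather 7 obsidian): obsidian=7
After 2 (gather 7 bone): bone=7 obsidian=7
After 3 (gather 3 salt): bone=7 obsidian=7 salt=3
After 4 (craft chain): bone=7 chain=1 obsidian=7 salt=1
After 5 (gather 4 leather): bone=7 chain=1 leather=4 obsidian=7 salt=1
After 6 (craft axe): axe=1 bone=6 chain=1 leather=1 obsidian=5 salt=1
After 7 (consume 3 obsidian): axe=1 bone=6 chain=1 leather=1 obsidian=2 salt=1
After 8 (gather 4 salt): axe=1 bone=6 chain=1 leather=1 obsidian=2 salt=5
After 9 (craft chain): axe=1 bone=6 chain=2 leather=1 obsidian=2 salt=3

Answer: yes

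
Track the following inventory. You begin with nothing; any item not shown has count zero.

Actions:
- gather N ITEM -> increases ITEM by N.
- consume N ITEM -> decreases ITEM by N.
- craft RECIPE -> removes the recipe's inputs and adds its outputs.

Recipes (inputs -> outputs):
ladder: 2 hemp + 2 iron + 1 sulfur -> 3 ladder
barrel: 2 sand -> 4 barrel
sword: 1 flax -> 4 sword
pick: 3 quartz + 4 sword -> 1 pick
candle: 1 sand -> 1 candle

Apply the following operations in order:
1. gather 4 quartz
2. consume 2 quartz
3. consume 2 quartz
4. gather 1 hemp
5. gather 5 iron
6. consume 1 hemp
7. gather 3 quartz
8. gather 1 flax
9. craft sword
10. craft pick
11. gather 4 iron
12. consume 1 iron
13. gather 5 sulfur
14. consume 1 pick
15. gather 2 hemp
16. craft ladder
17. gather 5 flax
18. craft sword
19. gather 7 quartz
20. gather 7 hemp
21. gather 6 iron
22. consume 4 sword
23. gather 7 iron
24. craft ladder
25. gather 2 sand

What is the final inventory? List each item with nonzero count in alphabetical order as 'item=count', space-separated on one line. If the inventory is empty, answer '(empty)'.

Answer: flax=4 hemp=5 iron=17 ladder=6 quartz=7 sand=2 sulfur=3

Derivation:
After 1 (gather 4 quartz): quartz=4
After 2 (consume 2 quartz): quartz=2
After 3 (consume 2 quartz): (empty)
After 4 (gather 1 hemp): hemp=1
After 5 (gather 5 iron): hemp=1 iron=5
After 6 (consume 1 hemp): iron=5
After 7 (gather 3 quartz): iron=5 quartz=3
After 8 (gather 1 flax): flax=1 iron=5 quartz=3
After 9 (craft sword): iron=5 quartz=3 sword=4
After 10 (craft pick): iron=5 pick=1
After 11 (gather 4 iron): iron=9 pick=1
After 12 (consume 1 iron): iron=8 pick=1
After 13 (gather 5 sulfur): iron=8 pick=1 sulfur=5
After 14 (consume 1 pick): iron=8 sulfur=5
After 15 (gather 2 hemp): hemp=2 iron=8 sulfur=5
After 16 (craft ladder): iron=6 ladder=3 sulfur=4
After 17 (gather 5 flax): flax=5 iron=6 ladder=3 sulfur=4
After 18 (craft sword): flax=4 iron=6 ladder=3 sulfur=4 sword=4
After 19 (gather 7 quartz): flax=4 iron=6 ladder=3 quartz=7 sulfur=4 sword=4
After 20 (gather 7 hemp): flax=4 hemp=7 iron=6 ladder=3 quartz=7 sulfur=4 sword=4
After 21 (gather 6 iron): flax=4 hemp=7 iron=12 ladder=3 quartz=7 sulfur=4 sword=4
After 22 (consume 4 sword): flax=4 hemp=7 iron=12 ladder=3 quartz=7 sulfur=4
After 23 (gather 7 iron): flax=4 hemp=7 iron=19 ladder=3 quartz=7 sulfur=4
After 24 (craft ladder): flax=4 hemp=5 iron=17 ladder=6 quartz=7 sulfur=3
After 25 (gather 2 sand): flax=4 hemp=5 iron=17 ladder=6 quartz=7 sand=2 sulfur=3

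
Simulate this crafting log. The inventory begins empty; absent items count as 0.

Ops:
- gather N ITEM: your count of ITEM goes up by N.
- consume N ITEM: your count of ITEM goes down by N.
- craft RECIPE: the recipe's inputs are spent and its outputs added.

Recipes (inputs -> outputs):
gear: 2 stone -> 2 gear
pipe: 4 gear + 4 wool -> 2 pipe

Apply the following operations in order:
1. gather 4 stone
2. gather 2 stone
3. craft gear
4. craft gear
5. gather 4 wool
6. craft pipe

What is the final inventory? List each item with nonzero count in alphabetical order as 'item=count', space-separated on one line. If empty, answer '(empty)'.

After 1 (gather 4 stone): stone=4
After 2 (gather 2 stone): stone=6
After 3 (craft gear): gear=2 stone=4
After 4 (craft gear): gear=4 stone=2
After 5 (gather 4 wool): gear=4 stone=2 wool=4
After 6 (craft pipe): pipe=2 stone=2

Answer: pipe=2 stone=2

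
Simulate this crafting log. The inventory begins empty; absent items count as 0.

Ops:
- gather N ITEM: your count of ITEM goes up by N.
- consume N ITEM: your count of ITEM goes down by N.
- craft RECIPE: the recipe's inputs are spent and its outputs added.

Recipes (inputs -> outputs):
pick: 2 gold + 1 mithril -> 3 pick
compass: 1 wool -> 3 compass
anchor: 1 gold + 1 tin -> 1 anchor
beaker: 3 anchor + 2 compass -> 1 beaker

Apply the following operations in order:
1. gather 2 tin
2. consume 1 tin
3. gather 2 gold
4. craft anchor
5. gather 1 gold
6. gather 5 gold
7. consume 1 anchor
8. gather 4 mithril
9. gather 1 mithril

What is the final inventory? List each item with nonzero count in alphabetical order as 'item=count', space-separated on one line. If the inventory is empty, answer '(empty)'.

Answer: gold=7 mithril=5

Derivation:
After 1 (gather 2 tin): tin=2
After 2 (consume 1 tin): tin=1
After 3 (gather 2 gold): gold=2 tin=1
After 4 (craft anchor): anchor=1 gold=1
After 5 (gather 1 gold): anchor=1 gold=2
After 6 (gather 5 gold): anchor=1 gold=7
After 7 (consume 1 anchor): gold=7
After 8 (gather 4 mithril): gold=7 mithril=4
After 9 (gather 1 mithril): gold=7 mithril=5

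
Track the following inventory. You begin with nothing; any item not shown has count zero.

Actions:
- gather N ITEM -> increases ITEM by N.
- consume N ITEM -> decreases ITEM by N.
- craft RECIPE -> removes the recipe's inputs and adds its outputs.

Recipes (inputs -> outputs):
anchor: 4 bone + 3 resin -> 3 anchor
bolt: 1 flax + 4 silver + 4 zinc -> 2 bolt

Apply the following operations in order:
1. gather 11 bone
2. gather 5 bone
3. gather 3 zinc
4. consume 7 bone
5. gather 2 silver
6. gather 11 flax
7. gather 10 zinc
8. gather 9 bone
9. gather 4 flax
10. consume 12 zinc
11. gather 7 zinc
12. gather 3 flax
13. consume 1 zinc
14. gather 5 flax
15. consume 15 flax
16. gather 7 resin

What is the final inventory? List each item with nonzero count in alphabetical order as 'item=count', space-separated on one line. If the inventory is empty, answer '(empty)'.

Answer: bone=18 flax=8 resin=7 silver=2 zinc=7

Derivation:
After 1 (gather 11 bone): bone=11
After 2 (gather 5 bone): bone=16
After 3 (gather 3 zinc): bone=16 zinc=3
After 4 (consume 7 bone): bone=9 zinc=3
After 5 (gather 2 silver): bone=9 silver=2 zinc=3
After 6 (gather 11 flax): bone=9 flax=11 silver=2 zinc=3
After 7 (gather 10 zinc): bone=9 flax=11 silver=2 zinc=13
After 8 (gather 9 bone): bone=18 flax=11 silver=2 zinc=13
After 9 (gather 4 flax): bone=18 flax=15 silver=2 zinc=13
After 10 (consume 12 zinc): bone=18 flax=15 silver=2 zinc=1
After 11 (gather 7 zinc): bone=18 flax=15 silver=2 zinc=8
After 12 (gather 3 flax): bone=18 flax=18 silver=2 zinc=8
After 13 (consume 1 zinc): bone=18 flax=18 silver=2 zinc=7
After 14 (gather 5 flax): bone=18 flax=23 silver=2 zinc=7
After 15 (consume 15 flax): bone=18 flax=8 silver=2 zinc=7
After 16 (gather 7 resin): bone=18 flax=8 resin=7 silver=2 zinc=7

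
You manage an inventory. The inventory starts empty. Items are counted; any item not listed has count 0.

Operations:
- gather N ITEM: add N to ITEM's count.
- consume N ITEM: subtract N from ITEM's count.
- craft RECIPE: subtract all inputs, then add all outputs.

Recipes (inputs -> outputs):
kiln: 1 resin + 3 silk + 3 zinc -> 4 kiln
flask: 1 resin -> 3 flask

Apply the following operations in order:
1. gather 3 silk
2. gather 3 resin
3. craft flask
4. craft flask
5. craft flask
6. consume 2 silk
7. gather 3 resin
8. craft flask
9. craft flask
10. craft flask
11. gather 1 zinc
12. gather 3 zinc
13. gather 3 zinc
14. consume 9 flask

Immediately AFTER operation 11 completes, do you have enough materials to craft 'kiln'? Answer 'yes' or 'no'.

Answer: no

Derivation:
After 1 (gather 3 silk): silk=3
After 2 (gather 3 resin): resin=3 silk=3
After 3 (craft flask): flask=3 resin=2 silk=3
After 4 (craft flask): flask=6 resin=1 silk=3
After 5 (craft flask): flask=9 silk=3
After 6 (consume 2 silk): flask=9 silk=1
After 7 (gather 3 resin): flask=9 resin=3 silk=1
After 8 (craft flask): flask=12 resin=2 silk=1
After 9 (craft flask): flask=15 resin=1 silk=1
After 10 (craft flask): flask=18 silk=1
After 11 (gather 1 zinc): flask=18 silk=1 zinc=1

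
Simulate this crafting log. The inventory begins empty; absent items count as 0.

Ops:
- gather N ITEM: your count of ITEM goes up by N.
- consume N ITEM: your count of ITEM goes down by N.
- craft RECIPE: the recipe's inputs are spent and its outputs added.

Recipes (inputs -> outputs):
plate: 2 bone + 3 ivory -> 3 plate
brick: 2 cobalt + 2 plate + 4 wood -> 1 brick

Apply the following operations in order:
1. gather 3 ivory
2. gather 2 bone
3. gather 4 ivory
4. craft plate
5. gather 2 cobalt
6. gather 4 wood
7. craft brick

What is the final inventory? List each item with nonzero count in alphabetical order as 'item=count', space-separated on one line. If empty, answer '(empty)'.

After 1 (gather 3 ivory): ivory=3
After 2 (gather 2 bone): bone=2 ivory=3
After 3 (gather 4 ivory): bone=2 ivory=7
After 4 (craft plate): ivory=4 plate=3
After 5 (gather 2 cobalt): cobalt=2 ivory=4 plate=3
After 6 (gather 4 wood): cobalt=2 ivory=4 plate=3 wood=4
After 7 (craft brick): brick=1 ivory=4 plate=1

Answer: brick=1 ivory=4 plate=1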